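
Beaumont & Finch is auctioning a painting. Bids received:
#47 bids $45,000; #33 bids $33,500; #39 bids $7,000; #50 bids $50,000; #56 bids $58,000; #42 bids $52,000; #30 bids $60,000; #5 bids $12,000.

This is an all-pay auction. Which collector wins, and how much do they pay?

Rule: the highest bidder wins the item, but every bidder pays their own bid.
Bids ranked: 60,000 (#30) > 58,000 (#56) > 52,000 (#42) > 50,000 (#50) > 45,000 (#47) > 33,500 (#33) > …
#30 wins with the top bid; all bids are sunk regardless.

#30 pays $60,000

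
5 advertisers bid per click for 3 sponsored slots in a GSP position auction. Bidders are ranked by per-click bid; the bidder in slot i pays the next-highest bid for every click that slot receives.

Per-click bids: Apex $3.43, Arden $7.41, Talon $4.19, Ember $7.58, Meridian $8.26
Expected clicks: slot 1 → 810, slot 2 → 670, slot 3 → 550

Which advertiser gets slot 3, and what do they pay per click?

Arden; $4.19 per click

Sorting advertisers: $8.26 (Meridian) > $7.58 (Ember) > $7.41 (Arden) > $4.19 (Talon) > …
Slot 3 goes to the third-ranked bidder, Arden, who pays the next bid down: $4.19/click.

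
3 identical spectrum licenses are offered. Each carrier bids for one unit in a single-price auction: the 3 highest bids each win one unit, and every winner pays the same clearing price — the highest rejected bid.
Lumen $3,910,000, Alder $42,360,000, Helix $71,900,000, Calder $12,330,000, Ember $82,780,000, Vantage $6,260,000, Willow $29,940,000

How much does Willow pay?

Willow pays $0

Sorting: 82,780,000 (Ember), 71,900,000 (Helix), 42,360,000 (Alder), 29,940,000 (Willow), 12,330,000 (Calder), …
Top 3: Ember, Helix, Alder.
Clearing price = highest rejected bid = $29,940,000.
Willow does not win → pays $0.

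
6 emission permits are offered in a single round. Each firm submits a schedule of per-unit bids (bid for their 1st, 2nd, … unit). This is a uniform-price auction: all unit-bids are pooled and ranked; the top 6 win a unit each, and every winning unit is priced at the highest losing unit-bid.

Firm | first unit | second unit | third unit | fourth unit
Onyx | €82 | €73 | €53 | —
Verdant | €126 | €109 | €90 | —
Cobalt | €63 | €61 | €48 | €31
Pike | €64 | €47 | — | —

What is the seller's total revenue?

Pooled unit-bids ranked (top 6): 126 (Verdant-1), 109 (Verdant-2), 90 (Verdant-3), 82 (Onyx-1), 73 (Onyx-2), 64 (Pike-1)
The (k+1)-th unit-bid is €63.
Allocation: Onyx 2, Pike 1, Verdant 3. Every unit priced at €63.
Revenue = 6 × 63 = €378.

Total revenue: €378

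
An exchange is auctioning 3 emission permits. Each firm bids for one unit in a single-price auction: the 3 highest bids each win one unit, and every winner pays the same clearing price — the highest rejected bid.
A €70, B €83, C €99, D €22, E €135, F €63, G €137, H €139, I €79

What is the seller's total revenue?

Ordering the bids: 139 (H), 137 (G), 135 (E), 99 (C), 83 (B), …
Winners (3 units): H, G, E.
First losing bid is C's €99, which sets the uniform price.
Total revenue = 3 × €99 = €297.

Total revenue: €297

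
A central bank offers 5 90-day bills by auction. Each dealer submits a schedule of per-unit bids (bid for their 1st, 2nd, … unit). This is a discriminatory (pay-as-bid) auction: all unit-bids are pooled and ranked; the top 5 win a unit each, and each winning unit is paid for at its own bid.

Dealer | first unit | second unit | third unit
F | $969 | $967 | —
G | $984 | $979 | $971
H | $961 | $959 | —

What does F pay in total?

F pays $1,936

Merging the schedules and taking the best 5: 984 (G-1), 979 (G-2), 971 (G-3), 969 (F-1), 967 (F-2)
Next rejected bid: $961 (not a price — pay-as-bid).
F's winning unit-bids: 969 + 967 = $1,936.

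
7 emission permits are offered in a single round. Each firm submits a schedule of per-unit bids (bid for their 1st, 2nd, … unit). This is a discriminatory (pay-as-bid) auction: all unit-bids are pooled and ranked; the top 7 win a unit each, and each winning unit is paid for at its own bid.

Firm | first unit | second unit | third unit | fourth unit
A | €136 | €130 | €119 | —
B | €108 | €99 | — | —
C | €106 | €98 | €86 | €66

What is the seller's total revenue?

Pooled unit-bids ranked (top 7): 136 (A-1), 130 (A-2), 119 (A-3), 108 (B-1), 106 (C-1), 99 (B-2), 98 (C-2)
Next rejected bid: €86 (not a price — pay-as-bid).
Each winning unit pays its own bid.
Revenue = 136 + 130 + 119 + 108 + 106 + 99 + 98 = €796.

Total revenue: €796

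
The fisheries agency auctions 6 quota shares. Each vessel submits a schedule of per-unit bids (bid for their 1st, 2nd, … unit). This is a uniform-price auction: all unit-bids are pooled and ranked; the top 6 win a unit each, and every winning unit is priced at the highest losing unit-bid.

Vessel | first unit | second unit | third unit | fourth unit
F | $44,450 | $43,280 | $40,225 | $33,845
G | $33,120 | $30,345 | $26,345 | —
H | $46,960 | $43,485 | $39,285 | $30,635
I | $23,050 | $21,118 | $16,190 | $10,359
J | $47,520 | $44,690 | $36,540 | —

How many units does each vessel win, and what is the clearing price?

F 2, H 2, J 2; clearing price $40,225

Pooled unit-bids ranked (top 6): 47,520 (J-1), 46,960 (H-1), 44,690 (J-2), 44,450 (F-1), 43,485 (H-2), 43,280 (F-2)
The (k+1)-th unit-bid is $40,225.
Allocation: F 2, H 2, J 2.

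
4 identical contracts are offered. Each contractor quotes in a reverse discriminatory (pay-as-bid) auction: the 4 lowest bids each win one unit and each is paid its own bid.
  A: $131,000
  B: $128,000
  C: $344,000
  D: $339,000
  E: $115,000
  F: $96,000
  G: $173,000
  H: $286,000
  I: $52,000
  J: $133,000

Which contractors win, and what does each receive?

Ordering the bids: 52,000 (I), 96,000 (F), 115,000 (E), 128,000 (B), 131,000 (A), 133,000 (J), …
Winners (4 units): I, F, E, B.
Each winner is paid its own bid: I $52,000, F $96,000, E $115,000, B $128,000.

I $52,000, F $96,000, E $115,000, B $128,000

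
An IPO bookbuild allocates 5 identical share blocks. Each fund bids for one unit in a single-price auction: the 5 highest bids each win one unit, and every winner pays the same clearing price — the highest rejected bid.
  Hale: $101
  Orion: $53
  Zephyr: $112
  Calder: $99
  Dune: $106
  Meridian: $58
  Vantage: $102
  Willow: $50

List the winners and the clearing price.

Zephyr, Dune, Vantage, Hale, Calder; each pays $58

Sorting: 112 (Zephyr), 106 (Dune), 102 (Vantage), 101 (Hale), 99 (Calder), 58 (Meridian), 53 (Orion), …
Top 5: Zephyr, Dune, Vantage, Hale, Calder.
First losing bid is Meridian's $58, which sets the uniform price.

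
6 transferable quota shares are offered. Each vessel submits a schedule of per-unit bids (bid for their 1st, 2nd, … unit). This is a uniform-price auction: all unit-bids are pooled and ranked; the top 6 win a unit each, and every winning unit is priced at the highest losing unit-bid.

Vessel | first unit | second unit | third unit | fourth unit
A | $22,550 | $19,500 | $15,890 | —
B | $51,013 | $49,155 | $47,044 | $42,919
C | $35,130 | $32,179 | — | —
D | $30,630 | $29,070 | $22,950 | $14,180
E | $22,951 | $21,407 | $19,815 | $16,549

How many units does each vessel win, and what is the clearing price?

All unit-bids, highest first — top 6: 51,013 (B-1), 49,155 (B-2), 47,044 (B-3), 42,919 (B-4), 35,130 (C-1), 32,179 (C-2)
First bid not allocated: $30,630.
Allocation: B 4, C 2.

B 4, C 2; clearing price $30,630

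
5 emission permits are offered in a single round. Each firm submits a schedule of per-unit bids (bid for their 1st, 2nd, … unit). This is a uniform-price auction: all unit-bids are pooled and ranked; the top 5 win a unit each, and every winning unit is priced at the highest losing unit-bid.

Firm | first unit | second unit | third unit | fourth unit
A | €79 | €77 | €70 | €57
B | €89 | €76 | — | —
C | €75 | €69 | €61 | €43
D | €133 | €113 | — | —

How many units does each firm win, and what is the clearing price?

All unit-bids, highest first — top 5: 133 (D-1), 113 (D-2), 89 (B-1), 79 (A-1), 77 (A-2)
Highest rejected unit-bid = €76.
Allocation: A 2, B 1, D 2.

A 2, B 1, D 2; clearing price €76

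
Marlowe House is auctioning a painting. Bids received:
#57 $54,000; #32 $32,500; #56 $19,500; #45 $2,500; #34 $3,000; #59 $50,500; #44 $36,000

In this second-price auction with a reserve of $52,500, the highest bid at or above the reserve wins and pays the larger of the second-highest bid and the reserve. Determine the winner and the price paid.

#57 pays $52,500

Bids ranked: 54,000 (#57) > 50,500 (#59) > 36,000 (#44) > 32,500 (#32) > 19,500 (#56) > 3,000 (#34) > …
Highest eligible bid: #57 at $54,000.
Second-highest bid $50,500 is below the reserve $52,500, so the reserve binds → payment $52,500.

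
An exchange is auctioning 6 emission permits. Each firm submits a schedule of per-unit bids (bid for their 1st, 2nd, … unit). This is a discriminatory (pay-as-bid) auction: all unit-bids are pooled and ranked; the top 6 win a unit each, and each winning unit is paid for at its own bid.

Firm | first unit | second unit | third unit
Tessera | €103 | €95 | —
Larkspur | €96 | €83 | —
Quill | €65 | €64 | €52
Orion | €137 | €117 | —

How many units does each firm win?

Merging the schedules and taking the best 6: 137 (Orion-1), 117 (Orion-2), 103 (Tessera-1), 96 (Larkspur-1), 95 (Tessera-2), 83 (Larkspur-2)
Next rejected bid: €65 (not a price — pay-as-bid).
Allocation: Larkspur 2, Orion 2, Tessera 2.

Larkspur 2, Orion 2, Tessera 2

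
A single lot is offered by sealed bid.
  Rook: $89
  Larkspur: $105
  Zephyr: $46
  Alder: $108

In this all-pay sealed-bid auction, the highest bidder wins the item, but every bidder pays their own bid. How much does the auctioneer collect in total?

Total revenue: $348

Bids in order: 108 (Alder) > 105 (Larkspur) > 89 (Rook) > 46 (Zephyr)
Every bidder forfeits their bid regardless of winning.
Revenue = 89 + 105 + 46 + 108 = $348.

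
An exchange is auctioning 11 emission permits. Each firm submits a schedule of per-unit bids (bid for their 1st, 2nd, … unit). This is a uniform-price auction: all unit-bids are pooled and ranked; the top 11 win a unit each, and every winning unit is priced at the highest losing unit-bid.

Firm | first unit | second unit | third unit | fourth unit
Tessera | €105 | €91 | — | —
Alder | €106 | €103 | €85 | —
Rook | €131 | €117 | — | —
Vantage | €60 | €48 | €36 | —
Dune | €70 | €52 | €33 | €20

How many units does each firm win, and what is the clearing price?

Alder 3, Dune 2, Rook 2, Tessera 2, Vantage 2; clearing price €36

Merging the schedules and taking the best 11: 131 (Rook-1), 117 (Rook-2), 106 (Alder-1), 105 (Tessera-1), 103 (Alder-2), 91 (Tessera-2), 85 (Alder-3), 70 (Dune-1), 60 (Vantage-1), 52 (Dune-2), 48 (Vantage-2)
First bid not allocated: €36.
Allocation: Alder 3, Dune 2, Rook 2, Tessera 2, Vantage 2.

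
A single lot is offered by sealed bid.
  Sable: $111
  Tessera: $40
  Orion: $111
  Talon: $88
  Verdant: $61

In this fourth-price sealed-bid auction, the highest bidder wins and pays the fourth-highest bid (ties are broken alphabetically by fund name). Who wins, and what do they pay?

Orion pays $61

Rule: the highest bidder wins and pays the fourth-highest bid.
Bids in order: 111 (Orion) > 111 (Sable) > 88 (Talon) > 61 (Verdant) > 40 (Tessera)
Orion and Sable tie at $111; tie-break gives it to Orion.
Orion is highest; pays the fourth-highest bid, $61.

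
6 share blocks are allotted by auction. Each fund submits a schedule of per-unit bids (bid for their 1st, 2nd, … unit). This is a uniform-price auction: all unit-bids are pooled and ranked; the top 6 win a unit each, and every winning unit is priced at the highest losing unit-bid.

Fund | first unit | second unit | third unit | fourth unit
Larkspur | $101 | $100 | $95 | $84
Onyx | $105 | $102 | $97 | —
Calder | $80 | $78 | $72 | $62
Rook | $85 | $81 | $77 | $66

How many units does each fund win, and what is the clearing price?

Larkspur 3, Onyx 3; clearing price $85

Pooled unit-bids ranked (top 6): 105 (Onyx-1), 102 (Onyx-2), 101 (Larkspur-1), 100 (Larkspur-2), 97 (Onyx-3), 95 (Larkspur-3)
The (k+1)-th unit-bid is $85.
Allocation: Larkspur 3, Onyx 3.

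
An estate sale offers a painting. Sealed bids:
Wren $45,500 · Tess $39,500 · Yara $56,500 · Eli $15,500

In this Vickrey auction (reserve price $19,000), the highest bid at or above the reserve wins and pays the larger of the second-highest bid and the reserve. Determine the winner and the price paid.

Sorting bids: 56,500 (Yara) > 45,500 (Wren) > 39,500 (Tess) > 15,500 (Eli)
Yara has the top bid at or above the reserve ($56,500).
Second-highest bid $45,500 exceeds the reserve $19,000 → payment $45,500.

Yara pays $45,500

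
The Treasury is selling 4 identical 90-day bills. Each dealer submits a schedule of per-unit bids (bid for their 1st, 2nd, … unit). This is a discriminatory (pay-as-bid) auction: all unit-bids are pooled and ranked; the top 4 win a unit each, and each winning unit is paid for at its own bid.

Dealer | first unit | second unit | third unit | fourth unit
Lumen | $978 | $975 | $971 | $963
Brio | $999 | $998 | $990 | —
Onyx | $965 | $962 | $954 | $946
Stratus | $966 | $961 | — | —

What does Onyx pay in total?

All unit-bids, highest first — top 4: 999 (Brio-1), 998 (Brio-2), 990 (Brio-3), 978 (Lumen-1)
Next rejected bid: $975 (not a price — pay-as-bid).
Onyx wins no units.

Onyx pays $0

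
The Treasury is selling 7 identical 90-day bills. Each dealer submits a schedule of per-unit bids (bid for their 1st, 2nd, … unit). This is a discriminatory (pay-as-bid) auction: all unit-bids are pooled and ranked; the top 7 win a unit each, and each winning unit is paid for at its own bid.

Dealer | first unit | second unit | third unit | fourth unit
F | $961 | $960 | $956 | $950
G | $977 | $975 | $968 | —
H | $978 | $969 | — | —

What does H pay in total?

H pays $1,947

Pooled unit-bids ranked (top 7): 978 (H-1), 977 (G-1), 975 (G-2), 969 (H-2), 968 (G-3), 961 (F-1), 960 (F-2)
Next rejected bid: $956 (not a price — pay-as-bid).
H's winning unit-bids: 978 + 969 = $1,947.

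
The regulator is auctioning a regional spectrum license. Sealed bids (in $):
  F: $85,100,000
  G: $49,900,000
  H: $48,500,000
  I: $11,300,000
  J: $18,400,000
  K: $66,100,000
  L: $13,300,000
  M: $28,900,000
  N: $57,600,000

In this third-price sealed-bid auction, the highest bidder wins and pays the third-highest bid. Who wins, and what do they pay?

Bids in order: 85,100,000 (F) > 66,100,000 (K) > 57,600,000 (N) > 49,900,000 (G) > 48,500,000 (H) > 28,900,000 (M) > …
F is highest; pays the third-highest bid, $57,600,000.

F pays $57,600,000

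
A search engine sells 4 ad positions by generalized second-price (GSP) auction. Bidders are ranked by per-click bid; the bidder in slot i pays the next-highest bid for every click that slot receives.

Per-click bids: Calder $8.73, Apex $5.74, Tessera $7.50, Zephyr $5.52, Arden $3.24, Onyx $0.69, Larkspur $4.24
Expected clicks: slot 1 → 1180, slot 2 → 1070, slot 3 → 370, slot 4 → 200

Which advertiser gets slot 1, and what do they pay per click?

Sorting advertisers: $8.73 (Calder) > $7.50 (Tessera) > $5.74 (Apex) > $5.52 (Zephyr) > $4.24 (Larkspur) > …
Slot 1 goes to the first-ranked bidder, Calder, who pays the next bid down: $7.50/click.

Calder; $7.50 per click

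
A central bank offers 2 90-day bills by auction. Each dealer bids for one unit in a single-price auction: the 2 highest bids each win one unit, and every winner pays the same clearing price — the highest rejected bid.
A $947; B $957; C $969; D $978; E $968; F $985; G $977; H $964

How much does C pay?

Bids ranked high→low: 985 (F), 978 (D), 977 (G), 969 (C), …
Winners (2 units): F, D.
First losing bid is G's $977, which sets the uniform price.
C does not win → pays $0.

C pays $0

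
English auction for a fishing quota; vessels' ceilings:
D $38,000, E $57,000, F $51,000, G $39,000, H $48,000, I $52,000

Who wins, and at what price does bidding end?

E wins at $52,000

Ascending (English) auction: the price rises until one bidder remains; the winner pays the price at which the last rival dropped out.
Limits in order: 57,000 (E) > 52,000 (I) > 51,000 (F) > 48,000 (H) > 39,000 (G) > 38,000 (D)
Bidding ends when I exits at $52,000; E takes it.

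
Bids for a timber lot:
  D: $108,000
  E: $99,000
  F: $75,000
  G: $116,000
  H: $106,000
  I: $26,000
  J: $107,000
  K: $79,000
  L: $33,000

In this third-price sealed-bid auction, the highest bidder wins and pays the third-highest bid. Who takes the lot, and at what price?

G pays $107,000

Bids ranked: 116,000 (G) > 108,000 (D) > 107,000 (J) > 106,000 (H) > 99,000 (E) > 79,000 (K) > …
G wins; payment is bid #3 in the ranking = $107,000.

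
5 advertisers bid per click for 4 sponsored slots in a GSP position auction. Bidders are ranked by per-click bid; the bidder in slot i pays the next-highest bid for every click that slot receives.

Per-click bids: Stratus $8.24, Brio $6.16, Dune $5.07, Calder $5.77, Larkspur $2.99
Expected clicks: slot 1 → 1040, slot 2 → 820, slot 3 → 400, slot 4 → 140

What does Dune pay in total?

Per-click bids in order: $8.24 (Stratus) > $6.16 (Brio) > $5.77 (Calder) > $5.07 (Dune) > $2.99 (Larkspur)
Dune holds slot 4 → pays next bid $2.99 × 140 clicks = $418.60.

Dune pays $418.60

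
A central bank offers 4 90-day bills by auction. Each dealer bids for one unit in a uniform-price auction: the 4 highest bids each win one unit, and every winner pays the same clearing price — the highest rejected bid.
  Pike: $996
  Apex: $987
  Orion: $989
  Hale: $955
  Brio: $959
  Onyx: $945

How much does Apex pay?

Apex pays $955

Ordering the bids: 996 (Pike), 989 (Orion), 987 (Apex), 959 (Brio), 955 (Hale), 945 (Onyx)
Top 4: Pike, Orion, Apex, Brio.
Highest unsuccessful bid: $955 → clearing price.
Apex wins → pays $955.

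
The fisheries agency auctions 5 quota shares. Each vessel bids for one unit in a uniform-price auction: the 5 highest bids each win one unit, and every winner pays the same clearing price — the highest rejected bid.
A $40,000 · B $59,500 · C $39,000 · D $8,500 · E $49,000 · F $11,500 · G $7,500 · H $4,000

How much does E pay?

E pays $8,500

Sorting: 59,500 (B), 49,000 (E), 40,000 (A), 39,000 (C), 11,500 (F), 8,500 (D), 7,500 (G), …
Top 5: B, E, A, C, F.
Highest unsuccessful bid: $8,500 → clearing price.
E wins → pays $8,500.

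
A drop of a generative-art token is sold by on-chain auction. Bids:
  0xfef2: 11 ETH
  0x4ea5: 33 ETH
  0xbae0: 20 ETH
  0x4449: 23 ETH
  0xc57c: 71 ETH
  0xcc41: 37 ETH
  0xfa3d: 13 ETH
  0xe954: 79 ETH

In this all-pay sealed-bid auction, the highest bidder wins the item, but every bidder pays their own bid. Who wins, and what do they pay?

Sorting bids: 79 (0xe954) > 71 (0xc57c) > 37 (0xcc41) > 33 (0x4ea5) > 23 (0x4449) > 20 (0xbae0) > …
0xe954 is highest and takes the item; every bidder forfeits their bid.

0xe954 pays 79 ETH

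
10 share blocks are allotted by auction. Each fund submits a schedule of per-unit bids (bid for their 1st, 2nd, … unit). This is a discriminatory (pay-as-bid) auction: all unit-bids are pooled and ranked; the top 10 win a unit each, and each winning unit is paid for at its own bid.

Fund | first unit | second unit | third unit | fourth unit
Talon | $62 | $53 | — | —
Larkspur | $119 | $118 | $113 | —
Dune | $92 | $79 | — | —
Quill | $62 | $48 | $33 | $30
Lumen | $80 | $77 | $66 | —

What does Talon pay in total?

Talon pays $62

Merging the schedules and taking the best 10: 119 (Larkspur-1), 118 (Larkspur-2), 113 (Larkspur-3), 92 (Dune-1), 80 (Lumen-1), 79 (Dune-2), 77 (Lumen-2), 66 (Lumen-3), 62 (Talon-1), 62 (Quill-1)
Next rejected bid: $53 (not a price — pay-as-bid).
Talon's winning unit-bids: 62 = $62.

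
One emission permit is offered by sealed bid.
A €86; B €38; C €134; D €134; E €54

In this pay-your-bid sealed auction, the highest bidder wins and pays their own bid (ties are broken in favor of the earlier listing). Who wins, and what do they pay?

Pay-your-bid sealed auction: the highest bidder wins and pays their own bid.
Bids ranked: 134 (C) > 134 (D) > 86 (A) > 54 (E) > 38 (B)
C and D tie at €134; tie-break gives it to C.
C is highest → pays own bid, €134.

C pays €134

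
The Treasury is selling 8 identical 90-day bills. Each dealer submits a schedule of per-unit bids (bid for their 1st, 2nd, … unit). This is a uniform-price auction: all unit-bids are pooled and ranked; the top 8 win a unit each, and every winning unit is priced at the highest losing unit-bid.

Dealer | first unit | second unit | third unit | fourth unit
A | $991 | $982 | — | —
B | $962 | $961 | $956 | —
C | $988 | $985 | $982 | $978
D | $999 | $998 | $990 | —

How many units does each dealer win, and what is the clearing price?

All unit-bids, highest first — top 8: 999 (D-1), 998 (D-2), 991 (A-1), 990 (D-3), 988 (C-1), 985 (C-2), 982 (A-2), 982 (C-3)
Highest rejected unit-bid = $978.
Allocation: A 2, C 3, D 3.

A 2, C 3, D 3; clearing price $978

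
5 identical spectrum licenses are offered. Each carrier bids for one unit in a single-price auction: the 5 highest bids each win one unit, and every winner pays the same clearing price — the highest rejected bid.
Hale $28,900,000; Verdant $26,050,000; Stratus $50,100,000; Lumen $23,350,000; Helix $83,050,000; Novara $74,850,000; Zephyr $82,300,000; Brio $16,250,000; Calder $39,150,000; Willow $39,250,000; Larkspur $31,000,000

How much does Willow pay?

Willow pays $39,150,000

Bids ranked high→low: 83,050,000 (Helix), 82,300,000 (Zephyr), 74,850,000 (Novara), 50,100,000 (Stratus), 39,250,000 (Willow), 39,150,000 (Calder), 31,000,000 (Larkspur), …
Winners (5 units): Helix, Zephyr, Novara, Stratus, Willow.
Highest unsuccessful bid: $39,150,000 → clearing price.
Willow wins → pays $39,150,000.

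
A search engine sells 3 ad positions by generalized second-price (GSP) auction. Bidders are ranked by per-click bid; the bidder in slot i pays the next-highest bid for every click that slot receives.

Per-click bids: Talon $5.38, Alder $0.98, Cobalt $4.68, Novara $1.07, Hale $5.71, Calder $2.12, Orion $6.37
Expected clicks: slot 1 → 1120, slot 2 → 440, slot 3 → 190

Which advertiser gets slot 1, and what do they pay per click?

Orion; $5.71 per click

Sorting advertisers: $6.37 (Orion) > $5.71 (Hale) > $5.38 (Talon) > $4.68 (Cobalt) > …
Slot 1 goes to the first-ranked bidder, Orion, who pays the next bid down: $5.71/click.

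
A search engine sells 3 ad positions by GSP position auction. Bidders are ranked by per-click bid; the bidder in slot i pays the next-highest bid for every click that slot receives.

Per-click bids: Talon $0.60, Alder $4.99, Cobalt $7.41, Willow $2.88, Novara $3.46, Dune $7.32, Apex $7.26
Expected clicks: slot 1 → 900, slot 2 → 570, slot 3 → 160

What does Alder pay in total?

Per-click bids in order: $7.41 (Cobalt) > $7.32 (Dune) > $7.26 (Apex) > $4.99 (Alder) > …
Alder ranks below slot 3 → no slot, pays nothing.

Alder pays $0.00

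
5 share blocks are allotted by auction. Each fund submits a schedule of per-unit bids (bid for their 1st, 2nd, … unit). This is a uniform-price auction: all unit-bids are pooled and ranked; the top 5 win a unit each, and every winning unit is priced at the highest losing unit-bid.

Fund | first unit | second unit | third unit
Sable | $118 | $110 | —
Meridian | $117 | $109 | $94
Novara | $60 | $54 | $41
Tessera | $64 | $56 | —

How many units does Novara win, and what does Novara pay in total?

Pooled unit-bids ranked (top 5): 118 (Sable-1), 117 (Meridian-1), 110 (Sable-2), 109 (Meridian-2), 94 (Meridian-3)
First bid not allocated: $64.
Novara wins 0 unit(s) at $64 each.

Novara: 0 units, pays $0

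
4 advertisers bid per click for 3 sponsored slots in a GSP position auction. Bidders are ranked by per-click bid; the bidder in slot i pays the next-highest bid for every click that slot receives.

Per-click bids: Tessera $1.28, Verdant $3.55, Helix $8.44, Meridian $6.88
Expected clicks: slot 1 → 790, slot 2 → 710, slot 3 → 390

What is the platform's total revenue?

Ranked by bid: $8.44 (Helix) > $6.88 (Meridian) > $3.55 (Verdant) > $1.28 (Tessera)
Slot 1: Helix pays $6.88 × 790 = $5435.20
Slot 2: Meridian pays $3.55 × 710 = $2520.50
Slot 3: Verdant pays $1.28 × 390 = $499.20
Total = $8454.90

Total revenue: $8454.90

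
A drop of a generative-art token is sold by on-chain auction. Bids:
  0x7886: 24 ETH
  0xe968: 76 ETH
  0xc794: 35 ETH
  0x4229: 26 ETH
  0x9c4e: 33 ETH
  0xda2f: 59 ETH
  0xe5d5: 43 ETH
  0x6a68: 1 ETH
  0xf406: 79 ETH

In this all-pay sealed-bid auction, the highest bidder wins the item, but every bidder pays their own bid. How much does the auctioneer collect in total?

Bids ranked: 79 (0xf406) > 76 (0xe968) > 59 (0xda2f) > 43 (0xe5d5) > 35 (0xc794) > 33 (0x9c4e) > …
Every bidder forfeits their bid regardless of winning.
Revenue = 24 + 76 + 35 + 26 + 33 + 59 + 43 + 1 + 79 = 376 ETH.

Total revenue: 376 ETH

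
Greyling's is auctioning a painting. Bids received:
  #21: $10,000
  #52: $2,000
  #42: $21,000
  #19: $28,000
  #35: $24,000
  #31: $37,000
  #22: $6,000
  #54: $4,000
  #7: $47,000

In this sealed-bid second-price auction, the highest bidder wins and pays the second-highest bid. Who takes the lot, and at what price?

Rule: the highest bidder wins and pays the second-highest bid.
Bids in order: 47,000 (#7) > 37,000 (#31) > 28,000 (#19) > 24,000 (#35) > 21,000 (#42) > 10,000 (#21) > …
#7 is highest; pays the second-highest bid, $37,000.

#7 pays $37,000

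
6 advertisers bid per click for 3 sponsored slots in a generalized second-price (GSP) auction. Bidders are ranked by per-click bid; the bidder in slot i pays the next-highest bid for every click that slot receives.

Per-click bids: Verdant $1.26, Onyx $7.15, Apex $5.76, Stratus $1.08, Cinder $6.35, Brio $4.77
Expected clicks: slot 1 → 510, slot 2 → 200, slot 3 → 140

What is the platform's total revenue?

Total revenue: $5058.30

Sorting advertisers: $7.15 (Onyx) > $6.35 (Cinder) > $5.76 (Apex) > $4.77 (Brio) > …
Slot 1: Onyx pays $6.35 × 510 = $3238.50
Slot 2: Cinder pays $5.76 × 200 = $1152.00
Slot 3: Apex pays $4.77 × 140 = $667.80
Total = $5058.30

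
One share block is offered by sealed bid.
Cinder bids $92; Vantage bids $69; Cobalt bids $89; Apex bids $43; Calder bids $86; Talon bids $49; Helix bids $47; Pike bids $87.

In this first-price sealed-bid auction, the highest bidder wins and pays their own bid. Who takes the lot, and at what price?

Bids ranked: 92 (Cinder) > 89 (Cobalt) > 87 (Pike) > 86 (Calder) > 69 (Vantage) > 49 (Talon) > …
First-price: Cinder pays what they bid, $92.

Cinder pays $92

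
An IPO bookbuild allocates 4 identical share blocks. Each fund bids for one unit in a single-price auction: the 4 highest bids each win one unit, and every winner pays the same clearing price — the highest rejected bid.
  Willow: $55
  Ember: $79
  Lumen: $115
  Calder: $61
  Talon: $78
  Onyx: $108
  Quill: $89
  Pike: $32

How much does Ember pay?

Ember pays $78

Bids ranked high→low: 115 (Lumen), 108 (Onyx), 89 (Quill), 79 (Ember), 78 (Talon), 61 (Calder), …
Top 4: Lumen, Onyx, Quill, Ember.
First losing bid is Talon's $78, which sets the uniform price.
Ember wins → pays $78.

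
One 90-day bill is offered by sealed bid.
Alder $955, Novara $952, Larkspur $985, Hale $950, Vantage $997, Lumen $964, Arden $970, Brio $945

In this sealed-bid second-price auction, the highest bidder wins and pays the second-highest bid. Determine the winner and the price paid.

Bids ranked: 997 (Vantage) > 985 (Larkspur) > 970 (Arden) > 964 (Lumen) > 955 (Alder) > 952 (Novara) > …
Vantage wins with the highest bid; price is set by the runner-up at $985.

Vantage pays $985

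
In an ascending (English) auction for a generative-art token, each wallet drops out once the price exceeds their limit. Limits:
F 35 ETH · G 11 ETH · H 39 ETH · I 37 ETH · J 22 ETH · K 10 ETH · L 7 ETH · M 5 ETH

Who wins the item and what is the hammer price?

Limits in order: 39 (H) > 37 (I) > 35 (F) > 22 (J) > 11 (G) > 10 (K) > …
Once the price passes 37 ETH, only H is left; the hammer falls at I's limit of 37 ETH.

H wins at 37 ETH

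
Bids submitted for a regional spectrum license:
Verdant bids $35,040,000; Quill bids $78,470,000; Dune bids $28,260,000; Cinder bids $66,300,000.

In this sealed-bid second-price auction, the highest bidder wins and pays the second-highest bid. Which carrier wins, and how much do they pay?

Quill pays $66,300,000

Rule: the highest bidder wins and pays the second-highest bid.
Bids in order: 78,470,000 (Quill) > 66,300,000 (Cinder) > 35,040,000 (Verdant) > 28,260,000 (Dune)
Second-price: Quill pays Cinder's bid of $66,300,000.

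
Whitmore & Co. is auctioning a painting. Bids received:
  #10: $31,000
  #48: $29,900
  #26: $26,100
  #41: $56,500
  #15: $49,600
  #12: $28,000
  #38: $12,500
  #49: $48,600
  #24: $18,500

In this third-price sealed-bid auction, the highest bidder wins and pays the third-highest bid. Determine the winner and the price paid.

Sorting bids: 56,500 (#41) > 49,600 (#15) > 48,600 (#49) > 31,000 (#10) > 29,900 (#48) > 28,000 (#12) > …
#41 wins; payment is bid #3 in the ranking = $48,600.

#41 pays $48,600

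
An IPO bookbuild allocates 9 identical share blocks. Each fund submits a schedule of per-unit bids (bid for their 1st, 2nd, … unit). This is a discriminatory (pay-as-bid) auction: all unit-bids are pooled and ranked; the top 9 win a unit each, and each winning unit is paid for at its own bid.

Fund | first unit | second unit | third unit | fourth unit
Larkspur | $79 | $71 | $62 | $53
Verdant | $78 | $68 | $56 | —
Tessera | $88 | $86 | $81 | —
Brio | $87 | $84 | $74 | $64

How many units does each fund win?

Merging the schedules and taking the best 9: 88 (Tessera-1), 87 (Brio-1), 86 (Tessera-2), 84 (Brio-2), 81 (Tessera-3), 79 (Larkspur-1), 78 (Verdant-1), 74 (Brio-3), 71 (Larkspur-2)
Next rejected bid: $68 (not a price — pay-as-bid).
Allocation: Brio 3, Larkspur 2, Tessera 3, Verdant 1.

Brio 3, Larkspur 2, Tessera 3, Verdant 1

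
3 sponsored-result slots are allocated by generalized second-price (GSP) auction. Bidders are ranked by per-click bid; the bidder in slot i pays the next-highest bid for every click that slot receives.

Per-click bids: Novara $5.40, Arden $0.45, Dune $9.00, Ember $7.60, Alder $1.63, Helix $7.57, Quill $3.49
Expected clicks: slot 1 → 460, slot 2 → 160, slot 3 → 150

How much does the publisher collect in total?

Total revenue: $5517.20

Per-click bids in order: $9.00 (Dune) > $7.60 (Ember) > $7.57 (Helix) > $5.40 (Novara) > …
Slot 1: Dune pays $7.60 × 460 = $3496.00
Slot 2: Ember pays $7.57 × 160 = $1211.20
Slot 3: Helix pays $5.40 × 150 = $810.00
Total = $5517.20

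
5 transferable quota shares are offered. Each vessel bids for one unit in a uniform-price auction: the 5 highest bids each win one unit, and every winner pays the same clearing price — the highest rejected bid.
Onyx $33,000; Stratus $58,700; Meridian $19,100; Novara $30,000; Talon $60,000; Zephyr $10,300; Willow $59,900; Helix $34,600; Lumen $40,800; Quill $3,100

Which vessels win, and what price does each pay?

Ordering the bids: 60,000 (Talon), 59,900 (Willow), 58,700 (Stratus), 40,800 (Lumen), 34,600 (Helix), 33,000 (Onyx), 30,000 (Novara), …
The 5 highest are Talon, Willow, Stratus, Lumen, Helix.
First losing bid is Onyx's $33,000, which sets the uniform price.

Talon, Willow, Stratus, Lumen, Helix; each pays $33,000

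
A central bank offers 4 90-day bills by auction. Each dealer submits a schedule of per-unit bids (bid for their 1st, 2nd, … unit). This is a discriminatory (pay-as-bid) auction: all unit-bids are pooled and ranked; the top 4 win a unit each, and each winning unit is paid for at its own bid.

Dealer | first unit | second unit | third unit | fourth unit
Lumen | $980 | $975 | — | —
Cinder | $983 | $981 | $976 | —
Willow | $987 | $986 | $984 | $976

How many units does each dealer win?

Cinder 1, Willow 3

Pooled unit-bids ranked (top 4): 987 (Willow-1), 986 (Willow-2), 984 (Willow-3), 983 (Cinder-1)
Next rejected bid: $981 (not a price — pay-as-bid).
Allocation: Cinder 1, Willow 3.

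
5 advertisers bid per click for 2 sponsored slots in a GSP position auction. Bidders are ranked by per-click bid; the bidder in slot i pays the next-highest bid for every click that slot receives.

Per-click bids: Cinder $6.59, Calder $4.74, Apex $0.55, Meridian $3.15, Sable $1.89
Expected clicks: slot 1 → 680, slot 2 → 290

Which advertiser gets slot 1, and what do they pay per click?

Cinder; $4.74 per click

Ranked by bid: $6.59 (Cinder) > $4.74 (Calder) > $3.15 (Meridian) > …
Slot 1 goes to the first-ranked bidder, Cinder, who pays the next bid down: $4.74/click.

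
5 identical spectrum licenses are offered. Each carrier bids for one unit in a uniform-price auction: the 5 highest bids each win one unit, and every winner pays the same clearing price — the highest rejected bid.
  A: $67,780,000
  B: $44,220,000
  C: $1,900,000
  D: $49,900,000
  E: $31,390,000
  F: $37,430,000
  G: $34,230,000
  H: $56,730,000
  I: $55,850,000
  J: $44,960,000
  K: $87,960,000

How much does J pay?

J pays $0

Ordering the bids: 87,960,000 (K), 67,780,000 (A), 56,730,000 (H), 55,850,000 (I), 49,900,000 (D), 44,960,000 (J), 44,220,000 (B), …
The 5 highest are K, A, H, I, D.
First losing bid is J's $44,960,000, which sets the uniform price.
J does not win → pays $0.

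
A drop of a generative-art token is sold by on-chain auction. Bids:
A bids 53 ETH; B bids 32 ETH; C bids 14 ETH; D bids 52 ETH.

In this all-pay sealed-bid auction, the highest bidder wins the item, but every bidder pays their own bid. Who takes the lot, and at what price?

A pays 53 ETH

Bids ranked: 53 (A) > 52 (D) > 32 (B) > 14 (C)
A wins with the top bid; all bids are sunk regardless.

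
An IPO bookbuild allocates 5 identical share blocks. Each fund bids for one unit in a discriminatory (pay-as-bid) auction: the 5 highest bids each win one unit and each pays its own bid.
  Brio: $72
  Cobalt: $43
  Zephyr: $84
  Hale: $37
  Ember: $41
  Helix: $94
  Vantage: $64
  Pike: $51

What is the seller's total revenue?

Total revenue: $365

Bids ranked high→low: 94 (Helix), 84 (Zephyr), 72 (Brio), 64 (Vantage), 51 (Pike), 43 (Cobalt), 41 (Ember), …
Winners (5 units): Helix, Zephyr, Brio, Vantage, Pike.
Total revenue = 94 + 84 + 72 + 64 + 51 = $365.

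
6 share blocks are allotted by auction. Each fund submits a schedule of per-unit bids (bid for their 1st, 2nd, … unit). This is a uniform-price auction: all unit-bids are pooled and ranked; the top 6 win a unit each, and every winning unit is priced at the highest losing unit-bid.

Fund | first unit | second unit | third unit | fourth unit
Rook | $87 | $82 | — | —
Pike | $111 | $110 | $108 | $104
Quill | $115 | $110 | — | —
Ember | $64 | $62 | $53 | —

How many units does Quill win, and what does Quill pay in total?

All unit-bids, highest first — top 6: 115 (Quill-1), 111 (Pike-1), 110 (Pike-2), 110 (Quill-2), 108 (Pike-3), 104 (Pike-4)
The (k+1)-th unit-bid is $87.
Quill wins 2 unit(s) at $87 each.

Quill: 2 units, pays $174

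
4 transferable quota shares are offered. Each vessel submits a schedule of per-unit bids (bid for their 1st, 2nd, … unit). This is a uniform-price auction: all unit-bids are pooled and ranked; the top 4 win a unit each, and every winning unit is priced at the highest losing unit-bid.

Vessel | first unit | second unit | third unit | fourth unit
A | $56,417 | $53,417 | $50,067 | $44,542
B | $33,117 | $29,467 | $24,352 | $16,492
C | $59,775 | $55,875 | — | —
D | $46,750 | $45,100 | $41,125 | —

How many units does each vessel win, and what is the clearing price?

A 2, C 2; clearing price $50,067

Merging the schedules and taking the best 4: 59,775 (C-1), 56,417 (A-1), 55,875 (C-2), 53,417 (A-2)
The (k+1)-th unit-bid is $50,067.
Allocation: A 2, C 2.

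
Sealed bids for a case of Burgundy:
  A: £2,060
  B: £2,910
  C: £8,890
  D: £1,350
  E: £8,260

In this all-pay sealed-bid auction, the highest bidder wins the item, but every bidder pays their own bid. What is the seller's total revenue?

Sorting bids: 8,890 (C) > 8,260 (E) > 2,910 (B) > 2,060 (A) > 1,350 (D)
Every bidder forfeits their bid regardless of winning.
Revenue = 2,060 + 2,910 + 8,890 + 1,350 + 8,260 = £23,470.

Total revenue: £23,470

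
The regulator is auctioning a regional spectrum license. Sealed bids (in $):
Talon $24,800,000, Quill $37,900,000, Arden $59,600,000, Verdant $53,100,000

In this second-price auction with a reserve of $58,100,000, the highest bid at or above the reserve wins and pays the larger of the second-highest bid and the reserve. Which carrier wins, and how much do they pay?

Arden pays $58,100,000

Bids ranked: 59,600,000 (Arden) > 53,100,000 (Verdant) > 37,900,000 (Quill) > 24,800,000 (Talon)
Highest eligible bid: Arden at $59,600,000.
Second-highest bid $53,100,000 is below the reserve $58,100,000, so the reserve binds → payment $58,100,000.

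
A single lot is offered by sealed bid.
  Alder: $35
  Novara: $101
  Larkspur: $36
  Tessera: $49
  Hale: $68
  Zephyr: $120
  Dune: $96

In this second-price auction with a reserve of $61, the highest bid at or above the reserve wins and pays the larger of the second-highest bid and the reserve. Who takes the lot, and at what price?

Sorting bids: 120 (Zephyr) > 101 (Novara) > 96 (Dune) > 68 (Hale) > 49 (Tessera) > 36 (Larkspur) > …
Zephyr has the top bid at or above the reserve ($120).
max(second-highest $101, reserve $61) = $101; the reserve does not bind.

Zephyr pays $101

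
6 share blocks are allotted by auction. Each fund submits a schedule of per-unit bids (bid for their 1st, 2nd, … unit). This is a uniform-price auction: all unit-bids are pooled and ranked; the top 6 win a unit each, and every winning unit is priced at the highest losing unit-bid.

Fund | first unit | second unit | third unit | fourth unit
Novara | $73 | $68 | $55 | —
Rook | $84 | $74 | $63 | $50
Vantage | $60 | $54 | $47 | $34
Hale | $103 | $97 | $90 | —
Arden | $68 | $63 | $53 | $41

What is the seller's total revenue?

Total revenue: $408

Merging the schedules and taking the best 6: 103 (Hale-1), 97 (Hale-2), 90 (Hale-3), 84 (Rook-1), 74 (Rook-2), 73 (Novara-1)
Highest rejected unit-bid = $68.
Allocation: Hale 3, Novara 1, Rook 2. Every unit priced at $68.
Revenue = 6 × 68 = $408.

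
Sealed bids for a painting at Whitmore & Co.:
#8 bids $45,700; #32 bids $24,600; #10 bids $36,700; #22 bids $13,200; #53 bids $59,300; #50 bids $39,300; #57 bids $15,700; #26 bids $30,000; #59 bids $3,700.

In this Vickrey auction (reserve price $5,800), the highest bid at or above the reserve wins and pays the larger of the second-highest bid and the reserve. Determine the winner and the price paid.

Bids ranked: 59,300 (#53) > 45,700 (#8) > 39,300 (#50) > 36,700 (#10) > 30,000 (#26) > 24,600 (#32) > …
#53 has the top bid at or above the reserve ($59,300).
max(second-highest $45,700, reserve $5,800) = $45,700; the reserve does not bind.

#53 pays $45,700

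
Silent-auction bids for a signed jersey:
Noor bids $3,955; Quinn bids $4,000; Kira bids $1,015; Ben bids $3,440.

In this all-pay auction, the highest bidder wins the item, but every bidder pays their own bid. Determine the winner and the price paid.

Rule: the highest bidder wins the item, but every bidder pays their own bid.
Bids ranked: 4,000 (Quinn) > 3,955 (Noor) > 3,440 (Ben) > 1,015 (Kira)
Quinn wins with the top bid; all bids are sunk regardless.

Quinn pays $4,000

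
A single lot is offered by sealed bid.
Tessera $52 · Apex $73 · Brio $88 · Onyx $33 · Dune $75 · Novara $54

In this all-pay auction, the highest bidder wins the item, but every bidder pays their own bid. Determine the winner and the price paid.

Brio pays $88

Sorting bids: 88 (Brio) > 75 (Dune) > 73 (Apex) > 54 (Novara) > 52 (Tessera) > 33 (Onyx)
Brio wins with the top bid; all bids are sunk regardless.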